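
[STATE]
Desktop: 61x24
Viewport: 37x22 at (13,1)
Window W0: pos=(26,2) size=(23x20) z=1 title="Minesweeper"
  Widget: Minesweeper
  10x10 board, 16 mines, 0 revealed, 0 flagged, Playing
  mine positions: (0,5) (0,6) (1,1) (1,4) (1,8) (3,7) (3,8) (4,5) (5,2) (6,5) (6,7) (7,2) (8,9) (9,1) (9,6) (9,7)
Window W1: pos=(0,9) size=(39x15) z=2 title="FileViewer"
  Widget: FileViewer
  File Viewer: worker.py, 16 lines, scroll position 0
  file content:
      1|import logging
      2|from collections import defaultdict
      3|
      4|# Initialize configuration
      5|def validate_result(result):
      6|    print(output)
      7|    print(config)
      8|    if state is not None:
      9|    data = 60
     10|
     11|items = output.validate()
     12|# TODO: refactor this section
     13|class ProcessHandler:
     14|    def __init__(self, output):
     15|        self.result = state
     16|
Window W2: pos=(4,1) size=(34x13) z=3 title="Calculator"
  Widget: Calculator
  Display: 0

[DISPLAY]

━━━━━━━━━━━━━━━━━━━━━━━━┓            
tor                     ┃━━━━━━━━━━┓ 
────────────────────────┨r         ┃ 
                       0┃──────────┨ 
┬───┬───┐               ┃          ┃ 
│ 9 │ ÷ │               ┃          ┃ 
┼───┼───┤               ┃          ┃ 
│ 6 │ × │               ┃          ┃ 
┼───┼───┤               ┃┓         ┃ 
│ 3 │ - │               ┃┃         ┃ 
┼───┼───┤               ┃┨         ┃ 
│ = │ + │               ┃┃         ┃ 
━━━━━━━━━━━━━━━━━━━━━━━━┛┃         ┃ 
                        ░┃         ┃ 
 configuration          ░┃         ┃ 
_result(result):        ░┃         ┃ 
tput)                   ░┃         ┃ 
nfig)                   ░┃         ┃ 
 is not None:           ░┃         ┃ 
0                       ░┃         ┃ 
                        ░┃━━━━━━━━━┛ 
ut.validate()           ▼┃           


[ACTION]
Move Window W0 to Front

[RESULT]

━━━━━━━━━━━━━━━━━━━━━━━━┓            
tor          ┏━━━━━━━━━━━━━━━━━━━━━┓ 
─────────────┃ Minesweeper         ┃ 
             ┠─────────────────────┨ 
┬───┬───┐    ┃■■■■■■■■■■           ┃ 
│ 9 │ ÷ │    ┃■■■■■■■■■■           ┃ 
┼───┼───┤    ┃■■■■■■■■■■           ┃ 
│ 6 │ × │    ┃■■■■■■■■■■           ┃ 
┼───┼───┤    ┃■■■■■■■■■■           ┃ 
│ 3 │ - │    ┃■■■■■■■■■■           ┃ 
┼───┼───┤    ┃■■■■■■■■■■           ┃ 
│ = │ + │    ┃■■■■■■■■■■           ┃ 
━━━━━━━━━━━━━┃■■■■■■■■■■           ┃ 
             ┃■■■■■■■■■■           ┃ 
 configuratio┃                     ┃ 
_result(resul┃                     ┃ 
tput)        ┃                     ┃ 
nfig)        ┃                     ┃ 
 is not None:┃                     ┃ 
0            ┃                     ┃ 
             ┗━━━━━━━━━━━━━━━━━━━━━┛ 
ut.validate()           ▼┃           


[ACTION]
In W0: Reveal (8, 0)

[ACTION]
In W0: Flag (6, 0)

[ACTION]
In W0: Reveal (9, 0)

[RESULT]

━━━━━━━━━━━━━━━━━━━━━━━━┓            
tor          ┏━━━━━━━━━━━━━━━━━━━━━┓ 
─────────────┃ Minesweeper         ┃ 
             ┠─────────────────────┨ 
┬───┬───┐    ┃■■■■■■■■■■           ┃ 
│ 9 │ ÷ │    ┃■■■■■■■■■■           ┃ 
┼───┼───┤    ┃■■■■■■■■■■           ┃ 
│ 6 │ × │    ┃■■■■■■■■■■           ┃ 
┼───┼───┤    ┃■■■■■■■■■■           ┃ 
│ 3 │ - │    ┃■■■■■■■■■■           ┃ 
┼───┼───┤    ┃⚑■■■■■■■■■           ┃ 
│ = │ + │    ┃■■■■■■■■■■           ┃ 
━━━━━━━━━━━━━┃1■■■■■■■■■           ┃ 
             ┃1■■■■■■■■■           ┃ 
 configuratio┃                     ┃ 
_result(resul┃                     ┃ 
tput)        ┃                     ┃ 
nfig)        ┃                     ┃ 
 is not None:┃                     ┃ 
0            ┃                     ┃ 
             ┗━━━━━━━━━━━━━━━━━━━━━┛ 
ut.validate()           ▼┃           


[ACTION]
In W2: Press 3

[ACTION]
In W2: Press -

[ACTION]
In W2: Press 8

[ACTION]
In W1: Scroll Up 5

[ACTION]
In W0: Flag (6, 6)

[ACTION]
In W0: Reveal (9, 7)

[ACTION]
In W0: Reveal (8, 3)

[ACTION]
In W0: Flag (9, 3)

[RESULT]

━━━━━━━━━━━━━━━━━━━━━━━━┓            
tor          ┏━━━━━━━━━━━━━━━━━━━━━┓ 
─────────────┃ Minesweeper         ┃ 
             ┠─────────────────────┨ 
┬───┬───┐    ┃■■■■■✹✹■■■           ┃ 
│ 9 │ ÷ │    ┃■✹■■✹■■■✹■           ┃ 
┼───┼───┤    ┃■■■■■■■■■■           ┃ 
│ 6 │ × │    ┃■■■■■■■✹✹■           ┃ 
┼───┼───┤    ┃■■■■■✹■■■■           ┃ 
│ 3 │ - │    ┃■■✹■■■■■■■           ┃ 
┼───┼───┤    ┃⚑■■■■✹⚑✹■■           ┃ 
│ = │ + │    ┃■■✹■■■■■■■           ┃ 
━━━━━━━━━━━━━┃1■■■■■■■■✹           ┃ 
             ┃1✹■■■■✹✹■■           ┃ 
 configuratio┃                     ┃ 
_result(resul┃                     ┃ 
tput)        ┃                     ┃ 
nfig)        ┃                     ┃ 
 is not None:┃                     ┃ 
0            ┃                     ┃ 
             ┗━━━━━━━━━━━━━━━━━━━━━┛ 
ut.validate()           ▼┃           


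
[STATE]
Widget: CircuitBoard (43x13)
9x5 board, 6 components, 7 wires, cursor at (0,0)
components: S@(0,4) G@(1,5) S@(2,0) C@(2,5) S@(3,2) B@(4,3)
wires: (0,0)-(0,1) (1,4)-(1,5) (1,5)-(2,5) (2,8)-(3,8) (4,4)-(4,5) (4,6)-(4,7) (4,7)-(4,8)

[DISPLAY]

   0 1 2 3 4 5 6 7 8                       
0  [.]─ ·           S                      
                                           
1                   · ─ G                  
                        │                  
2   S                   C           ·      
                                    │      
3           S                       ·      
                                           
4               B   · ─ ·   · ─ · ─ ·      
Cursor: (0,0)                              
                                           
                                           


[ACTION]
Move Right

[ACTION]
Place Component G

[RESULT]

   0 1 2 3 4 5 6 7 8                       
0   · ─[G]          S                      
                                           
1                   · ─ G                  
                        │                  
2   S                   C           ·      
                                    │      
3           S                       ·      
                                           
4               B   · ─ ·   · ─ · ─ ·      
Cursor: (0,1)                              
                                           
                                           


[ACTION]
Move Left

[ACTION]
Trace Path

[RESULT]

   0 1 2 3 4 5 6 7 8                       
0  [.]─ G           S                      
                                           
1                   · ─ G                  
                        │                  
2   S                   C           ·      
                                    │      
3           S                       ·      
                                           
4               B   · ─ ·   · ─ · ─ ·      
Cursor: (0,0)  Trace: G (1 nodes)          
                                           
                                           


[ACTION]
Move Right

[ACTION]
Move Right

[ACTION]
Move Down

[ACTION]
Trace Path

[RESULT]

   0 1 2 3 4 5 6 7 8                       
0   · ─ G           S                      
                                           
1          [.]      · ─ G                  
                        │                  
2   S                   C           ·      
                                    │      
3           S                       ·      
                                           
4               B   · ─ ·   · ─ · ─ ·      
Cursor: (1,2)  Trace: No connections       
                                           
                                           


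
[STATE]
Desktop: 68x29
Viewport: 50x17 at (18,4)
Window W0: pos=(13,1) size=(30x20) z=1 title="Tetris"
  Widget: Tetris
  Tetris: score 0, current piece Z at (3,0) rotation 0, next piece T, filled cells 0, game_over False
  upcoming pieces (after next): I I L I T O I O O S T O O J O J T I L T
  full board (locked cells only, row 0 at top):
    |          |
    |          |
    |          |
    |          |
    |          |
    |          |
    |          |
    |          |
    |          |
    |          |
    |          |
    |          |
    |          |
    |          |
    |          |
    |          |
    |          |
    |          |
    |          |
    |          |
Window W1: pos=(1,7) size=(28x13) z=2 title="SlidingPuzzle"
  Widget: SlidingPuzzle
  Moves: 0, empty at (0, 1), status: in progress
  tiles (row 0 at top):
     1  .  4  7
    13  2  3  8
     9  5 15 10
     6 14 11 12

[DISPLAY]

      │Next:            ┃                         
      │ ▒               ┃                         
      │▒▒▒              ┃                         
━━━━━━━━━━┓             ┃                         
          ┃             ┃                         
──────────┨             ┃                         
────┐     ┃e:           ┃                         
  7 │     ┃             ┃                         
────┤     ┃             ┃                         
  8 │     ┃             ┃                         
────┤     ┃             ┃                         
 10 │     ┃             ┃                         
────┤     ┃             ┃                         
 12 │     ┃             ┃                         
────┘     ┃             ┃                         
━━━━━━━━━━┛             ┃                         
━━━━━━━━━━━━━━━━━━━━━━━━┛                         


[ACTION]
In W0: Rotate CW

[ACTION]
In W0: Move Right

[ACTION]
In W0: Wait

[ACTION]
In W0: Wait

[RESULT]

▓     │Next:            ┃                         
      │ ▒               ┃                         
      │▒▒▒              ┃                         
━━━━━━━━━━┓             ┃                         
          ┃             ┃                         
──────────┨             ┃                         
────┐     ┃e:           ┃                         
  7 │     ┃             ┃                         
────┤     ┃             ┃                         
  8 │     ┃             ┃                         
────┤     ┃             ┃                         
 10 │     ┃             ┃                         
────┤     ┃             ┃                         
 12 │     ┃             ┃                         
────┘     ┃             ┃                         
━━━━━━━━━━┛             ┃                         
━━━━━━━━━━━━━━━━━━━━━━━━┛                         


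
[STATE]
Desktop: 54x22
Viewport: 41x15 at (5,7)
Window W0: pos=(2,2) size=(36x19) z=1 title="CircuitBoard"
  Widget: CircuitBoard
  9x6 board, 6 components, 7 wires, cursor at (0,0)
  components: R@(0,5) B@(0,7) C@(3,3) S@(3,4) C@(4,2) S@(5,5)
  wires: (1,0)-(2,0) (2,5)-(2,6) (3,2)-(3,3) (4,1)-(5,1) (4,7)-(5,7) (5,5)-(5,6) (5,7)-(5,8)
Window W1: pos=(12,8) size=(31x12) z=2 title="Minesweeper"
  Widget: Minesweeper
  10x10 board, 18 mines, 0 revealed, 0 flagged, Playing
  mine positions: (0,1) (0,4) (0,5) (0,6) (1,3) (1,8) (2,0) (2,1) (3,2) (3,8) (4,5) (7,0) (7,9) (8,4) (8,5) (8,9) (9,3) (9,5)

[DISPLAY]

                                ┃        
  ·    ┏━━━━━━━━━━━━━━━━━━━━━━━━━━━━━┓   
  │    ┃ Minesweeper                 ┃   
  ·    ┠─────────────────────────────┨   
       ┃■■■■■■■■■■                   ┃   
       ┃■■■■■■■■■■                   ┃   
       ┃■■■■■■■■■■                   ┃   
      ·┃■■■■■■■■■■                   ┃   
      │┃■■■■■■■■■■                   ┃   
      ·┃■■■■■■■■■■                   ┃   
rsor: (┃■■■■■■■■■■                   ┃   
       ┃■■■■■■■■■■                   ┃   
       ┗━━━━━━━━━━━━━━━━━━━━━━━━━━━━━┛   
━━━━━━━━━━━━━━━━━━━━━━━━━━━━━━━━┛        
                                         


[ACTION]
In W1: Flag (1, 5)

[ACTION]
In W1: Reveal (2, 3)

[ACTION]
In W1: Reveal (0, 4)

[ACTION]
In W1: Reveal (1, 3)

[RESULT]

                                ┃        
  ·    ┏━━━━━━━━━━━━━━━━━━━━━━━━━━━━━┓   
  │    ┃ Minesweeper                 ┃   
  ·    ┠─────────────────────────────┨   
       ┃■✹■■✹✹✹■■■                   ┃   
       ┃■■■✹■⚑■■✹■                   ┃   
       ┃✹✹■2■■■■■■                   ┃   
      ·┃■■✹■■■■■✹■                   ┃   
      │┃■■■■■✹■■■■                   ┃   
      ·┃■■■■■■■■■■                   ┃   
rsor: (┃■■■■■■■■■■                   ┃   
       ┃✹■■■■■■■■✹                   ┃   
       ┗━━━━━━━━━━━━━━━━━━━━━━━━━━━━━┛   
━━━━━━━━━━━━━━━━━━━━━━━━━━━━━━━━┛        
                                         


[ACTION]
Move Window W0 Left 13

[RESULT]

                              ┃          
·      ┏━━━━━━━━━━━━━━━━━━━━━━━━━━━━━┓   
│      ┃ Minesweeper                 ┃   
·      ┠─────────────────────────────┨   
       ┃■✹■■✹✹✹■■■                   ┃   
       ┃■■■✹■⚑■■✹■                   ┃   
       ┃✹✹■2■■■■■■                   ┃   
    ·  ┃■■✹■■■■■✹■                   ┃   
    │  ┃■■■■■✹■■■■                   ┃   
    ·  ┃■■■■■■■■■■                   ┃   
or: (0,┃■■■■■■■■■■                   ┃   
       ┃✹■■■■■■■■✹                   ┃   
       ┗━━━━━━━━━━━━━━━━━━━━━━━━━━━━━┛   
━━━━━━━━━━━━━━━━━━━━━━━━━━━━━━┛          
                                         


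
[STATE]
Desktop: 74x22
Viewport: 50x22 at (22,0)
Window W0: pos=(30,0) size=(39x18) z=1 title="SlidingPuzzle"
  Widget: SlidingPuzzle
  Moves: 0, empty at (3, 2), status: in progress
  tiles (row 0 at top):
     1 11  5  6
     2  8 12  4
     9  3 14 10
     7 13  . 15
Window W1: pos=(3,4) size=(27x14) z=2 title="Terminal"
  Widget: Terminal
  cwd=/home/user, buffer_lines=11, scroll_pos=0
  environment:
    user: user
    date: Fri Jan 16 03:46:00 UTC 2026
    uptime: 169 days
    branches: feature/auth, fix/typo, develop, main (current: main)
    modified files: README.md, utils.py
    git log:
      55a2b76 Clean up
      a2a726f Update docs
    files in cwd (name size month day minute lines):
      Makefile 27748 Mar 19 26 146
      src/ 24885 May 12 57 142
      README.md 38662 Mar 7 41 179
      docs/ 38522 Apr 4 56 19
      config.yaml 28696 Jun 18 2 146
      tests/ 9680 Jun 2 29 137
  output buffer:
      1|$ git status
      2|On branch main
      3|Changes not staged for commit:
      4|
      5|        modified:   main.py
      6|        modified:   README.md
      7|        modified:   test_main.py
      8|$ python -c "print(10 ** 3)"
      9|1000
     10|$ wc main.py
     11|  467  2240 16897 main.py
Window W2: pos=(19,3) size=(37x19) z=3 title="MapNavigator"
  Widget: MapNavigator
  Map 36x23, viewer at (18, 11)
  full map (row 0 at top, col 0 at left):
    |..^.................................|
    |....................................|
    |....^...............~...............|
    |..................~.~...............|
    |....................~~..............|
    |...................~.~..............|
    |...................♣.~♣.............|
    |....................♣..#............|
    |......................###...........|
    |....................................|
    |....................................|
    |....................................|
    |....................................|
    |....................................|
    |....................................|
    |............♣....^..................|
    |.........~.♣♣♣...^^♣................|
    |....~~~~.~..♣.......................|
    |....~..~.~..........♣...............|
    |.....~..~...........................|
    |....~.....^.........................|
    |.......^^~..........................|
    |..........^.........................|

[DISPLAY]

        ┏━━━━━━━━━━━━━━━━━━━━━━━━━━━━━━━━━━━━━┓   
        ┃ SlidingPuzzle                       ┃   
        ┠─────────────────────────────────────┨   
━━━━━━━━━━━━━━━━━━━━━━━━━━━━━━━━━┓            ┃   
apNavigator                      ┃            ┃   
─────────────────────────────────┨            ┃   
.................~~..............┃            ┃   
................~.~..............┃            ┃   
................♣.~♣.............┃            ┃   
.................♣..#............┃            ┃   
...................###...........┃            ┃   
.................................┃            ┃   
.................................┃            ┃   
...............@.................┃            ┃   
.................................┃            ┃   
.................................┃            ┃   
.................................┃            ┃   
.........♣....^..................┃━━━━━━━━━━━━┛   
......~.♣♣♣...^^♣................┃                
.~~~~.~..♣.......................┃                
.~..~.~..........♣...............┃                
━━━━━━━━━━━━━━━━━━━━━━━━━━━━━━━━━┛                


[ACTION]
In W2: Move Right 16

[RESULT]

        ┏━━━━━━━━━━━━━━━━━━━━━━━━━━━━━━━━━━━━━┓   
        ┃ SlidingPuzzle                       ┃   
        ┠─────────────────────────────────────┨   
━━━━━━━━━━━━━━━━━━━━━━━━━━━━━━━━━┓            ┃   
apNavigator                      ┃            ┃   
─────────────────────────────────┨            ┃   
.~~..............                ┃            ┃   
~.~..............                ┃            ┃   
♣.~♣.............                ┃            ┃   
.♣..#............                ┃            ┃   
...###...........                ┃            ┃   
.................                ┃            ┃   
.................                ┃            ┃   
...............@.                ┃            ┃   
.................                ┃            ┃   
.................                ┃            ┃   
.................                ┃            ┃   
.................                ┃━━━━━━━━━━━━┛   
♣................                ┃                
.................                ┃                
.♣...............                ┃                
━━━━━━━━━━━━━━━━━━━━━━━━━━━━━━━━━┛                


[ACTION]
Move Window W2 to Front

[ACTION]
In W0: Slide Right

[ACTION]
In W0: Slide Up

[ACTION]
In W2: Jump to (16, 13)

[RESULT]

        ┏━━━━━━━━━━━━━━━━━━━━━━━━━━━━━━━━━━━━━┓   
        ┃ SlidingPuzzle                       ┃   
        ┠─────────────────────────────────────┨   
━━━━━━━━━━━━━━━━━━━━━━━━━━━━━━━━━┓            ┃   
apNavigator                      ┃            ┃   
─────────────────────────────────┨            ┃   
..................♣.~♣...........┃            ┃   
...................♣..#..........┃            ┃   
.....................###.........┃            ┃   
.................................┃            ┃   
.................................┃            ┃   
.................................┃            ┃   
.................................┃            ┃   
...............@.................┃            ┃   
.................................┃            ┃   
...........♣....^................┃            ┃   
........~.♣♣♣...^^♣..............┃            ┃   
...~~~~.~..♣.....................┃━━━━━━━━━━━━┛   
...~..~.~..........♣.............┃                
....~..~.........................┃                
...~.....^.......................┃                
━━━━━━━━━━━━━━━━━━━━━━━━━━━━━━━━━┛                


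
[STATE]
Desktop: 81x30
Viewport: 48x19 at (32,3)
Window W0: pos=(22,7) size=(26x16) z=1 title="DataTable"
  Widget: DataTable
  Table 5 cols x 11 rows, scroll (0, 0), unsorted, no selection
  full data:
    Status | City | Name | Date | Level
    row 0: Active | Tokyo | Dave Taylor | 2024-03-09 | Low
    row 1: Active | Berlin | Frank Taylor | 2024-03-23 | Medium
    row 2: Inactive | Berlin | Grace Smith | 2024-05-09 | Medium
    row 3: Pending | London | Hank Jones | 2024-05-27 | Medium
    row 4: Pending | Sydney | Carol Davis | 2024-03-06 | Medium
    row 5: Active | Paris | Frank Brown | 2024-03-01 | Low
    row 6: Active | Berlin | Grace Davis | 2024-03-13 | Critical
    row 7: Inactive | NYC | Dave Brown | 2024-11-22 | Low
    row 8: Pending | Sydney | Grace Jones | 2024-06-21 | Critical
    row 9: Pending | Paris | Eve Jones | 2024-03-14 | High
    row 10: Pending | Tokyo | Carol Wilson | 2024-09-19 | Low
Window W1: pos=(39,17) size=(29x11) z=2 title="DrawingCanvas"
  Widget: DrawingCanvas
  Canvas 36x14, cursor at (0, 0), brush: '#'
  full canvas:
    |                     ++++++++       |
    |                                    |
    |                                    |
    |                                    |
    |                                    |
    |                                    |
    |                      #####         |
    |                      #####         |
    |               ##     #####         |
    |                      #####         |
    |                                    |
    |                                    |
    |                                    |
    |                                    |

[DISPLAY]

                                                
                                                
                                                
                                                
━━━━━━━━━━━━━━━┓                                
e              ┃                                
───────────────┨                                
City  │Name    ┃                                
──────┼────────┃                                
Tokyo │Dave Tay┃                                
Berlin│Frank Ta┃                                
Berlin│Grace Sm┃                                
London│Hank Jon┃                                
Sydney│Carol Da┃                                
Paris │┏━━━━━━━━━━━━━━━━━━━━━━━━━━━┓            
Berlin│┃ DrawingCanvas             ┃            
NYC   │┠───────────────────────────┨            
Sydney│┃+                    ++++++┃            
Paris │┃                           ┃            


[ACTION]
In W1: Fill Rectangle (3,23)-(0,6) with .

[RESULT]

                                                
                                                
                                                
                                                
━━━━━━━━━━━━━━━┓                                
e              ┃                                
───────────────┨                                
City  │Name    ┃                                
──────┼────────┃                                
Tokyo │Dave Tay┃                                
Berlin│Frank Ta┃                                
Berlin│Grace Sm┃                                
London│Hank Jon┃                                
Sydney│Carol Da┃                                
Paris │┏━━━━━━━━━━━━━━━━━━━━━━━━━━━┓            
Berlin│┃ DrawingCanvas             ┃            
NYC   │┠───────────────────────────┨            
Sydney│┃+     ..................+++┃            
Paris │┃      ..................   ┃            


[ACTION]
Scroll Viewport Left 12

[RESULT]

                                                
                                                
                                                
                                                
  ┏━━━━━━━━━━━━━━━━━━━━━━━━┓                    
  ┃ DataTable              ┃                    
  ┠────────────────────────┨                    
  ┃Status  │City  │Name    ┃                    
  ┃────────┼──────┼────────┃                    
  ┃Active  │Tokyo │Dave Tay┃                    
  ┃Active  │Berlin│Frank Ta┃                    
  ┃Inactive│Berlin│Grace Sm┃                    
  ┃Pending │London│Hank Jon┃                    
  ┃Pending │Sydney│Carol Da┃                    
  ┃Active  │Paris │┏━━━━━━━━━━━━━━━━━━━━━━━━━━━┓
  ┃Active  │Berlin│┃ DrawingCanvas             ┃
  ┃Inactive│NYC   │┠───────────────────────────┨
  ┃Pending │Sydney│┃+     ..................+++┃
  ┃Pending │Paris │┃      ..................   ┃


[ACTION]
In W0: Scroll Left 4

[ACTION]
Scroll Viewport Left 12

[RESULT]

                                                
                                                
                                                
                                                
              ┏━━━━━━━━━━━━━━━━━━━━━━━━┓        
              ┃ DataTable              ┃        
              ┠────────────────────────┨        
              ┃Status  │City  │Name    ┃        
              ┃────────┼──────┼────────┃        
              ┃Active  │Tokyo │Dave Tay┃        
              ┃Active  │Berlin│Frank Ta┃        
              ┃Inactive│Berlin│Grace Sm┃        
              ┃Pending │London│Hank Jon┃        
              ┃Pending │Sydney│Carol Da┃        
              ┃Active  │Paris │┏━━━━━━━━━━━━━━━━
              ┃Active  │Berlin│┃ DrawingCanvas  
              ┃Inactive│NYC   │┠────────────────
              ┃Pending │Sydney│┃+     ..........
              ┃Pending │Paris │┃      ..........


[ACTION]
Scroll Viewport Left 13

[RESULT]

                                                
                                                
                                                
                                                
                      ┏━━━━━━━━━━━━━━━━━━━━━━━━┓
                      ┃ DataTable              ┃
                      ┠────────────────────────┨
                      ┃Status  │City  │Name    ┃
                      ┃────────┼──────┼────────┃
                      ┃Active  │Tokyo │Dave Tay┃
                      ┃Active  │Berlin│Frank Ta┃
                      ┃Inactive│Berlin│Grace Sm┃
                      ┃Pending │London│Hank Jon┃
                      ┃Pending │Sydney│Carol Da┃
                      ┃Active  │Paris │┏━━━━━━━━
                      ┃Active  │Berlin│┃ Drawing
                      ┃Inactive│NYC   │┠────────
                      ┃Pending │Sydney│┃+     ..
                      ┃Pending │Paris │┃      ..


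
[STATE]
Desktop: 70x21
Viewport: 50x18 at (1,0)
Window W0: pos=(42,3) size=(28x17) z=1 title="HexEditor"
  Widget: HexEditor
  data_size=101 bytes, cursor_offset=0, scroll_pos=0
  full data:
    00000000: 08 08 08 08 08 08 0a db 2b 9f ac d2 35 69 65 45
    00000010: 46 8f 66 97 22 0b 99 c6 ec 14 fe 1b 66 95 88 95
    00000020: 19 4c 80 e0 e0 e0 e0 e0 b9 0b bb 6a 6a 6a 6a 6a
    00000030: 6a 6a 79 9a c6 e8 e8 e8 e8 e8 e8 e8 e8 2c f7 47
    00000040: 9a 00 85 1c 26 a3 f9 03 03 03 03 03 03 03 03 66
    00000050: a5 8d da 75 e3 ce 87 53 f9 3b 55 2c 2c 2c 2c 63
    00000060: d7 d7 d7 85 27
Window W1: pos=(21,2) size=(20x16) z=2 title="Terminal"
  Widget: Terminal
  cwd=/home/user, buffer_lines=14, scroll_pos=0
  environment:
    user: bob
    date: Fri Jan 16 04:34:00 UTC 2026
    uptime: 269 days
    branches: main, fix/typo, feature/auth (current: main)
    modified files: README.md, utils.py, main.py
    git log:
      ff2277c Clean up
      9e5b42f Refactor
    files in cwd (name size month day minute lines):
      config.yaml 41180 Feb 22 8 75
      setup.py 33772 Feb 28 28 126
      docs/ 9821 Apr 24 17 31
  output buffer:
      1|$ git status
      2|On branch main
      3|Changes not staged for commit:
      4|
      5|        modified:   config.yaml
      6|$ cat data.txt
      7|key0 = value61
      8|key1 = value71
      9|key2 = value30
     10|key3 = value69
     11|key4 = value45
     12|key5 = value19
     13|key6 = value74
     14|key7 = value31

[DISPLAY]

                                                  
                                                  
                    ┏━━━━━━━━━━━━━━━━━━┓          
                    ┃ Terminal         ┃ ┏━━━━━━━━
                    ┠──────────────────┨ ┃ HexEdit
                    ┃$ git status      ┃ ┠────────
                    ┃On branch main    ┃ ┃00000000
                    ┃Changes not staged┃ ┃00000010
                    ┃                  ┃ ┃00000020
                    ┃        modified: ┃ ┃00000030
                    ┃$ cat data.txt    ┃ ┃00000040
                    ┃key0 = value61    ┃ ┃00000050
                    ┃key1 = value71    ┃ ┃00000060
                    ┃key2 = value30    ┃ ┃        
                    ┃key3 = value69    ┃ ┃        
                    ┃key4 = value45    ┃ ┃        
                    ┃key5 = value19    ┃ ┃        
                    ┗━━━━━━━━━━━━━━━━━━┛ ┃        


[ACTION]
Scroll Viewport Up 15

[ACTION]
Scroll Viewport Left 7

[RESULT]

                                                  
                                                  
                     ┏━━━━━━━━━━━━━━━━━━┓         
                     ┃ Terminal         ┃ ┏━━━━━━━
                     ┠──────────────────┨ ┃ HexEdi
                     ┃$ git status      ┃ ┠───────
                     ┃On branch main    ┃ ┃0000000
                     ┃Changes not staged┃ ┃0000001
                     ┃                  ┃ ┃0000002
                     ┃        modified: ┃ ┃0000003
                     ┃$ cat data.txt    ┃ ┃0000004
                     ┃key0 = value61    ┃ ┃0000005
                     ┃key1 = value71    ┃ ┃0000006
                     ┃key2 = value30    ┃ ┃       
                     ┃key3 = value69    ┃ ┃       
                     ┃key4 = value45    ┃ ┃       
                     ┃key5 = value19    ┃ ┃       
                     ┗━━━━━━━━━━━━━━━━━━┛ ┃       


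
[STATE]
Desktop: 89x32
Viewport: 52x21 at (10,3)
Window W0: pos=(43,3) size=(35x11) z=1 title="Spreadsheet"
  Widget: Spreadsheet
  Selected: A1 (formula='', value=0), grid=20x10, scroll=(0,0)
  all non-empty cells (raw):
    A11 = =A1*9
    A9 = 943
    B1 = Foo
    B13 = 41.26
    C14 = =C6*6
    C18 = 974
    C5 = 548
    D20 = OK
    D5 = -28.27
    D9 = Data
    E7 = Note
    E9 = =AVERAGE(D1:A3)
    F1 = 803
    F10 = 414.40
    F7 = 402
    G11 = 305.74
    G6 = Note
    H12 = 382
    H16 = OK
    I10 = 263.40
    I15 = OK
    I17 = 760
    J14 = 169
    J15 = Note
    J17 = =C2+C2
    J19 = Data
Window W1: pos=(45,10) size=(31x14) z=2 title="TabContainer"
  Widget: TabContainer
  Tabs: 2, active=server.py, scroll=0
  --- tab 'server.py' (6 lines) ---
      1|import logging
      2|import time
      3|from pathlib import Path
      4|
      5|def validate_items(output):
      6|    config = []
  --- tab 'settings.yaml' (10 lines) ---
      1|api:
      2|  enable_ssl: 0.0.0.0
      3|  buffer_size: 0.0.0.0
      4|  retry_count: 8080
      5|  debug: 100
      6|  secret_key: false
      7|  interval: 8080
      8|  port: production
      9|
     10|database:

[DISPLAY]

                                 ┏━━━━━━━━━━━━━━━━━━
                                 ┃ Spreadsheet      
                                 ┠──────────────────
                                 ┃A1:               
                                 ┃       A       B  
                                 ┃------------------
                                 ┃  1      [0]Foo   
                                 ┃ ┏━━━━━━━━━━━━━━━━
                                 ┃ ┃ TabContainer   
                                 ┃ ┠────────────────
                                 ┗━┃[server.py]│ set
                                   ┃────────────────
                                   ┃import logging  
                                   ┃import time     
                                   ┃from pathlib imp
                                   ┃                
                                   ┃def validate_ite
                                   ┃    config = [] 
                                   ┃                
                                   ┃                
                                   ┗━━━━━━━━━━━━━━━━


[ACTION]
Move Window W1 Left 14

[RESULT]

                                 ┏━━━━━━━━━━━━━━━━━━
                                 ┃ Spreadsheet      
                                 ┠──────────────────
                                 ┃A1:               
                                 ┃       A       B  
                                 ┃------------------
                                 ┃  1      [0]Foo   
                     ┏━━━━━━━━━━━━━━━━━━━━━━━━━━━━━┓
                     ┃ TabContainer                ┃
                     ┠─────────────────────────────┨
                     ┃[server.py]│ settings.yaml   ┃
                     ┃─────────────────────────────┃
                     ┃import logging               ┃
                     ┃import time                  ┃
                     ┃from pathlib import Path     ┃
                     ┃                             ┃
                     ┃def validate_items(output):  ┃
                     ┃    config = []              ┃
                     ┃                             ┃
                     ┃                             ┃
                     ┗━━━━━━━━━━━━━━━━━━━━━━━━━━━━━┛


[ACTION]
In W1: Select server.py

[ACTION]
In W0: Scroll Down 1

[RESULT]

                                 ┏━━━━━━━━━━━━━━━━━━
                                 ┃ Spreadsheet      
                                 ┠──────────────────
                                 ┃A1:               
                                 ┃       A       B  
                                 ┃------------------
                                 ┃  2        0      
                     ┏━━━━━━━━━━━━━━━━━━━━━━━━━━━━━┓
                     ┃ TabContainer                ┃
                     ┠─────────────────────────────┨
                     ┃[server.py]│ settings.yaml   ┃
                     ┃─────────────────────────────┃
                     ┃import logging               ┃
                     ┃import time                  ┃
                     ┃from pathlib import Path     ┃
                     ┃                             ┃
                     ┃def validate_items(output):  ┃
                     ┃    config = []              ┃
                     ┃                             ┃
                     ┃                             ┃
                     ┗━━━━━━━━━━━━━━━━━━━━━━━━━━━━━┛


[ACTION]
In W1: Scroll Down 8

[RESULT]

                                 ┏━━━━━━━━━━━━━━━━━━
                                 ┃ Spreadsheet      
                                 ┠──────────────────
                                 ┃A1:               
                                 ┃       A       B  
                                 ┃------------------
                                 ┃  2        0      
                     ┏━━━━━━━━━━━━━━━━━━━━━━━━━━━━━┓
                     ┃ TabContainer                ┃
                     ┠─────────────────────────────┨
                     ┃[server.py]│ settings.yaml   ┃
                     ┃─────────────────────────────┃
                     ┃    config = []              ┃
                     ┃                             ┃
                     ┃                             ┃
                     ┃                             ┃
                     ┃                             ┃
                     ┃                             ┃
                     ┃                             ┃
                     ┃                             ┃
                     ┗━━━━━━━━━━━━━━━━━━━━━━━━━━━━━┛


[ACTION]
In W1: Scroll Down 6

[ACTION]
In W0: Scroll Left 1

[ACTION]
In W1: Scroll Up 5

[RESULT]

                                 ┏━━━━━━━━━━━━━━━━━━
                                 ┃ Spreadsheet      
                                 ┠──────────────────
                                 ┃A1:               
                                 ┃       A       B  
                                 ┃------------------
                                 ┃  2        0      
                     ┏━━━━━━━━━━━━━━━━━━━━━━━━━━━━━┓
                     ┃ TabContainer                ┃
                     ┠─────────────────────────────┨
                     ┃[server.py]│ settings.yaml   ┃
                     ┃─────────────────────────────┃
                     ┃import logging               ┃
                     ┃import time                  ┃
                     ┃from pathlib import Path     ┃
                     ┃                             ┃
                     ┃def validate_items(output):  ┃
                     ┃    config = []              ┃
                     ┃                             ┃
                     ┃                             ┃
                     ┗━━━━━━━━━━━━━━━━━━━━━━━━━━━━━┛
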